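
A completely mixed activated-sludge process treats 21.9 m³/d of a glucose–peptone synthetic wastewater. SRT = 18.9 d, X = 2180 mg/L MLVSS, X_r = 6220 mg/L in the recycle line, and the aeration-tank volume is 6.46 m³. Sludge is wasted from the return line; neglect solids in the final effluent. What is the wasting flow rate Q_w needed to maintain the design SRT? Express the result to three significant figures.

Q_w ≈ 0.120 m³/d

Wasting from the return line (neglecting effluent solids): Q_w = V·X / (θ_c·X_r) = 6.460 × 2180 / (18.9 × 6220) = 0.1198 m³/d.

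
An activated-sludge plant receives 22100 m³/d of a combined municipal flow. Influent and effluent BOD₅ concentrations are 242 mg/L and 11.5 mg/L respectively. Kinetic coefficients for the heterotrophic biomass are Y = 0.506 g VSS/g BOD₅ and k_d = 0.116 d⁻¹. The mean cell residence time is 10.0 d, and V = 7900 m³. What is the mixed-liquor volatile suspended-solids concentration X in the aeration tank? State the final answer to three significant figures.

X ≈ 1510 mg/L

X = Y·Q·ΔS·θ_c / [V·(1 + k_d θ_c)] = 0.506 × 22100 × (242 − 11.5) × 10.0 / [7900 × (1 + 0.116 × 10.0)] = 1511 mg/L.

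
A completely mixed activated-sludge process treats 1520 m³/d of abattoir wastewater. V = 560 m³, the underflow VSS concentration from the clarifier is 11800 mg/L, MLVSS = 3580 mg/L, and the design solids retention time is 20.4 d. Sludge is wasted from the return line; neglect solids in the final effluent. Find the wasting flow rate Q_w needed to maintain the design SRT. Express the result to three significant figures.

Wasting from the return line (neglecting effluent solids): Q_w = V·X / (θ_c·X_r) = 560.0 × 3580 / (20.4 × 11800) = 8.328 m³/d.

Q_w ≈ 8.33 m³/d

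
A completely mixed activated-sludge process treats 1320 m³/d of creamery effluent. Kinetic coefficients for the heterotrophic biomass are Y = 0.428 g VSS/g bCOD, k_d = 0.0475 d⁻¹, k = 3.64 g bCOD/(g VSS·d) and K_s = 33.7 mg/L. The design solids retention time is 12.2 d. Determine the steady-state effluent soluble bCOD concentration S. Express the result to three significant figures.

From the Monod/SRT balance for a CMAS, S = K_s·(1+k_d θ_c)/[θ_c·(Y k − k_d) − 1] = 33.7 × (1 + 0.0475 × 12.2) / [12.2 × (0.428 × 3.64 − 0.0475) − 1] = 53.23 / 17.43 = 3.054 mg/L.

S ≈ 3.05 mg/L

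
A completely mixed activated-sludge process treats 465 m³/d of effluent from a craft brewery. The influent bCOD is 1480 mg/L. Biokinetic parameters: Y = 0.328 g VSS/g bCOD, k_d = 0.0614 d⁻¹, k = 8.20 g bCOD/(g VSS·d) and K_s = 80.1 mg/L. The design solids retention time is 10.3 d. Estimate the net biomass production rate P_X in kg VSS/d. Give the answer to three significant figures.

Effluent substrate depends only on kinetics and SRT: S = K_s(1 + k_d θ_c) / [θ_c(Yk − k_d) − 1] = 80.1 × (1 + 0.0614 × 10.3) / [10.3 × (0.328 × 8.20 − 0.0614) − 1] = 130.8 / 26.07 = 5.016 mg/L.
Correct the yield for decay: Y_obs = Y/(1 + k_d θ_c) = 0.328 / (1 + 0.0614 × 10.3) = 0.328 / 1.632 = 0.2009.
Substrate removed = Q·(S₀ − S) = 465 m³/d × (1480 − 5.02) g/m³ = 6.86×10^5 g/d = 685.9 kg/d.
Net biomass production P_X = Y_obs × Q·(S₀ − S) = 0.2009 × 685.9 = 137.8 kg VSS/d.

P_X ≈ 138 kg VSS/d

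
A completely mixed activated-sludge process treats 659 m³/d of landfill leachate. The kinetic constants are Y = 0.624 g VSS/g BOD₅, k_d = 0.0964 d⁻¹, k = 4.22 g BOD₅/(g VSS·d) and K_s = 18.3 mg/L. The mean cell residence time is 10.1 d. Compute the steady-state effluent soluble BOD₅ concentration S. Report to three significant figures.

S ≈ 1.47 mg/L

Effluent substrate depends only on kinetics and SRT: S = K_s(1 + k_d θ_c) / [θ_c(Yk − k_d) − 1] = 18.3 × (1 + 0.0964 × 10.1) / [10.1 × (0.624 × 4.22 − 0.0964) − 1] = 36.12 / 24.62 = 1.467 mg/L.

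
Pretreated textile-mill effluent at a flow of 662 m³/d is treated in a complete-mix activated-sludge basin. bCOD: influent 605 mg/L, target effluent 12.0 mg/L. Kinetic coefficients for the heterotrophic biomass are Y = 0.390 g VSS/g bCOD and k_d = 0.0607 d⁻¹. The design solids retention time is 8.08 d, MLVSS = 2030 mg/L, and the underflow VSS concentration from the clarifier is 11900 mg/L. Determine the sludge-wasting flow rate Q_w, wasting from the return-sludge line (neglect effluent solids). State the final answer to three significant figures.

Q_w ≈ 8.63 m³/d

Rearranging the biomass balance for a CMAS with decay, V = Y·Q·ΔS·θ_c / [X·(1+k_d θ_c)] = 0.390 × 662 × (605 − 12.0) × 8.08 / [2030 × (1 + 0.0607 × 8.08)] = 1.24×10^6 / 3026 = 408.9 m³.
θ_c = V·X/(Q_w·X_r) when wasting from the recycle, so Q_w = V·X/(θ_c·X_r) = 408.9 × 2030 / (8.08 × 11900) = 8.632 m³/d.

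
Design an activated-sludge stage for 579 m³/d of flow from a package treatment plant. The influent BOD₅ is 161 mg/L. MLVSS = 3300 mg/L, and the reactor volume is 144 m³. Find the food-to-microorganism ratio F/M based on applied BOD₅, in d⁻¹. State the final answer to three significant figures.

F/M ≈ 0.196 d⁻¹

F/M = Q·S₀ / (V·X) = 579 × 161 / (144.0 × 3300) = 0.1962 g BOD₅·(g VSS·d)⁻¹.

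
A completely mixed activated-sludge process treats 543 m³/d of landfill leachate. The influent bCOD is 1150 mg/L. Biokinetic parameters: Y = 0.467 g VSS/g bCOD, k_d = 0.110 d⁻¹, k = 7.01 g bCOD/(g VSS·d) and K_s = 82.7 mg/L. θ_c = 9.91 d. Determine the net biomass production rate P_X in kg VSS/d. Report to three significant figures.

P_X ≈ 139 kg VSS/d

For a completely mixed reactor with recycle the Lawrence–McCarty relation gives S = K_s·(1 + k_d·θ_c) / [θ_c·(Y·k − k_d) − 1] = 82.7 × (1 + 0.110 × 9.91) / [9.91 × (0.467 × 7.01 − 0.110) − 1] = 172.9 / 30.35 = 5.695 mg/L.
Correct the yield for decay: Y_obs = Y/(1 + k_d θ_c) = 0.467 / (1 + 0.110 × 9.91) = 0.467 / 2.090 = 0.2234.
ΔS = 1150 − 5.69 = 1144 mg/L, so the substrate removal rate is 543 × 1144/1000 = 621.4 kg bCOD/d.
Biomass produced: P_X = Y_obs·Q·ΔS = 0.2234 × 621.4 ≈ 138.8 kg VSS/d.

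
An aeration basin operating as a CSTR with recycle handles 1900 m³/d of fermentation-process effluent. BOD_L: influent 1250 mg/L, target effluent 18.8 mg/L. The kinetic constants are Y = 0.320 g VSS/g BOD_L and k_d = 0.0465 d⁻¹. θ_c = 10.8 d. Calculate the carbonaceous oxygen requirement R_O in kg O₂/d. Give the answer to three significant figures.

R_O ≈ 1630 kg O₂/d

Correct the yield for decay: Y_obs = Y/(1 + k_d θ_c) = 0.320 / (1 + 0.0465 × 10.8) = 0.320 / 1.502 = 0.2130.
Q·(S₀ − S) = 1900 × (1250 − 18.8) × 10⁻³ = 2339 kg/d removed.
Biomass synthesised: P_X = Y_obs × 2339 = 498.3 kg VSS/d.
Carbonaceous O₂ demand = substrate oxidised − cell-mass equivalent = 2339 − 1.42 × 498.3 = 1632 kg O₂/d.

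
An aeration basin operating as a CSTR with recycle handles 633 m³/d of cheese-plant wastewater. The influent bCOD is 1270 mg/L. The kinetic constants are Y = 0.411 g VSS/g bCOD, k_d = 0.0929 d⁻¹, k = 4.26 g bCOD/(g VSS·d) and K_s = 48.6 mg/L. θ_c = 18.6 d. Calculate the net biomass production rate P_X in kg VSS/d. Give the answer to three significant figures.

P_X ≈ 121 kg VSS/d

For a completely mixed reactor with recycle the Lawrence–McCarty relation gives S = K_s·(1 + k_d·θ_c) / [θ_c·(Y·k − k_d) − 1] = 48.6 × (1 + 0.0929 × 18.6) / [18.6 × (0.411 × 4.26 − 0.0929) − 1] = 132.6 / 29.84 = 4.443 mg/L.
Correct the yield for decay: Y_obs = Y/(1 + k_d θ_c) = 0.411 / (1 + 0.0929 × 18.6) = 0.411 / 2.728 = 0.1507.
Q·(S₀ − S) = 633 × (1270 − 4.44) × 10⁻³ = 801.1 kg/d removed.
Net biomass production P_X = Y_obs × Q·(S₀ − S) = 0.1507 × 801.1 = 120.7 kg VSS/d.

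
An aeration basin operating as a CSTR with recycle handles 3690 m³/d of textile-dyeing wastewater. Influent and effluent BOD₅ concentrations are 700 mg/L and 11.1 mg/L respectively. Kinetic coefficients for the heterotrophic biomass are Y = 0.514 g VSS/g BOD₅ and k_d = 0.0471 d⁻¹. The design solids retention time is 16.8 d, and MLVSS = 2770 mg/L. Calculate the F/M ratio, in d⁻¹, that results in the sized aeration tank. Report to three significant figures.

From the SRT design equation V = Y Q (S₀−S) θ_c / [X (1 + k_d θ_c)] = 0.514 × 3690 × (700 − 11.1) × 16.8 / [2770 × (1 + 0.0471 × 16.8)] = 2.2×10^7 / 4962 = 4424 m³.
F/M = Q·S₀ / (V·X) = 3690 × 700 / (4424 × 2770) = 0.2108 g BOD₅·(g VSS·d)⁻¹.

F/M ≈ 0.211 d⁻¹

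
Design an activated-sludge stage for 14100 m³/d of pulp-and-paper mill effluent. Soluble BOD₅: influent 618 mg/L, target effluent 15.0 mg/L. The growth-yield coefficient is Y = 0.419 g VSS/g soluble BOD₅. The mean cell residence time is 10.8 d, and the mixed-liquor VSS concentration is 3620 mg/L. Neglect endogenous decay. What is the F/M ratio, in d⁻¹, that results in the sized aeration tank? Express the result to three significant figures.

F/M ≈ 0.226 d⁻¹

Biomass mass balance (decay neglected): V·X = Y·Q·(S₀ − S)·θ_c, so V = 0.419 × 14100 × (618 − 15.0) × 10.8 / 3620 = 10628 m³.
F/M = applied load / biomass = Q·S₀/(V·X) = 14100 × 618 / (10628 × 3620) = 0.2265 d⁻¹.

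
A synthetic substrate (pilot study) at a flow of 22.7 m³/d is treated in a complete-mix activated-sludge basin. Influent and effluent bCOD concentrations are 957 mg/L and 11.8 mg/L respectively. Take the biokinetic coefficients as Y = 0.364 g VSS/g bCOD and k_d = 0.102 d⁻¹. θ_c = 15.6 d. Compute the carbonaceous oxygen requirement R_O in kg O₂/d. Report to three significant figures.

R_O ≈ 17.2 kg O₂/d

Correct the yield for decay: Y_obs = Y/(1 + k_d θ_c) = 0.364 / (1 + 0.102 × 15.6) = 0.364 / 2.591 = 0.1405.
Q·(S₀ − S) = 22.7 × (957 − 11.8) × 10⁻³ = 21.46 kg/d removed.
Biomass synthesised: P_X = Y_obs × 21.46 = 3.014 kg VSS/d.
Carbonaceous O₂ demand = substrate oxidised − cell-mass equivalent = 21.46 − 1.42 × 3.014 = 17.18 kg O₂/d.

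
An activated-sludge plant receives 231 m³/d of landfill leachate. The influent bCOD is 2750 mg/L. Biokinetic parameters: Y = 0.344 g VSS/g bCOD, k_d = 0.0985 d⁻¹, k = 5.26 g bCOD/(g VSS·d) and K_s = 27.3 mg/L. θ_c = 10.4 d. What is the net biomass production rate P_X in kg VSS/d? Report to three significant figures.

P_X ≈ 108 kg VSS/d

Effluent substrate depends only on kinetics and SRT: S = K_s(1 + k_d θ_c) / [θ_c(Yk − k_d) − 1] = 27.3 × (1 + 0.0985 × 10.4) / [10.4 × (0.344 × 5.26 − 0.0985) − 1] = 55.27 / 16.79 = 3.291 mg/L.
Correct the yield for decay: Y_obs = Y/(1 + k_d θ_c) = 0.344 / (1 + 0.0985 × 10.4) = 0.344 / 2.024 = 0.1699.
Substrate removed = Q·(S₀ − S) = 231 m³/d × (2750 − 3.29) g/m³ = 6.34×10^5 g/d = 634.5 kg/d.
P_X = Y_obs · Q(S₀ − S) = 0.1699 × 634.5 = 107.8 kg VSS/d.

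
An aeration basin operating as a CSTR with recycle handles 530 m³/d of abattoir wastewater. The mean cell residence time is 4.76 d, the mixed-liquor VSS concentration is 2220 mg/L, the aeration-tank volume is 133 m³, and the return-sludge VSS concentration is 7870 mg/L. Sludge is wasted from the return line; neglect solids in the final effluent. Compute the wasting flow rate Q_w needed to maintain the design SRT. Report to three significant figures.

Q_w ≈ 7.88 m³/d

Q_w = (V·X)/(θ_c X_r) = 133.0 × 2220 / (4.76 × 7870) = 7.882 m³/d.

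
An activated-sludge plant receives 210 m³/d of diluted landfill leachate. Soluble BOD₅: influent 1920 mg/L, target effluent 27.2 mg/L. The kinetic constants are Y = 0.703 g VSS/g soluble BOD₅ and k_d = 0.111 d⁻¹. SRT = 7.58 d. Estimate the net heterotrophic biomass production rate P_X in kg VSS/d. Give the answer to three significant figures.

P_X ≈ 152 kg VSS/d

Correct the yield for decay: Y_obs = Y/(1 + k_d θ_c) = 0.703 / (1 + 0.111 × 7.58) = 0.703 / 1.841 = 0.3818.
Q·(S₀ − S) = 210 × (1920 − 27.2) × 10⁻³ = 397.5 kg/d removed.
Net biomass production P_X = Y_obs × Q·(S₀ − S) = 0.3818 × 397.5 = 151.8 kg VSS/d.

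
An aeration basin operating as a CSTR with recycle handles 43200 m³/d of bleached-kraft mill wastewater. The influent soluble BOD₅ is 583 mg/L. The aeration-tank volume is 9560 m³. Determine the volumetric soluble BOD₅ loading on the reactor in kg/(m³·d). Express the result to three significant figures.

L_v ≈ 2.63 kg soluble BOD₅/(m³·d)

Applied soluble BOD₅ load per unit volume = Q·S₀/V = (43200 × 583/1000)/9560 = 2.634 kg soluble BOD₅·m⁻³·d⁻¹.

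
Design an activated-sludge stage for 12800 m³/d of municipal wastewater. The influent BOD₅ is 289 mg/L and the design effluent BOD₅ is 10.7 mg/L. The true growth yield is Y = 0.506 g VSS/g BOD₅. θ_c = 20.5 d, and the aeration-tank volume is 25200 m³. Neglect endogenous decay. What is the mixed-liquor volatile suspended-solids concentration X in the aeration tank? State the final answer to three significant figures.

X ≈ 1470 mg/L

X = Y·Q·ΔS·θ_c / V = 0.506 × 12800 × (289 − 10.7) × 20.5 / 25200 = 1466 mg/L.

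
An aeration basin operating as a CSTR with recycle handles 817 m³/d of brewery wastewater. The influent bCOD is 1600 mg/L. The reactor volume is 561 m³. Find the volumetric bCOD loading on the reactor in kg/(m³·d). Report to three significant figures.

L_v ≈ 2.33 kg bCOD/(m³·d)

L_v = Q S₀ / V = 817 × 1600 × 10⁻³ / 561.0 = 2.330 kg/(m³·d).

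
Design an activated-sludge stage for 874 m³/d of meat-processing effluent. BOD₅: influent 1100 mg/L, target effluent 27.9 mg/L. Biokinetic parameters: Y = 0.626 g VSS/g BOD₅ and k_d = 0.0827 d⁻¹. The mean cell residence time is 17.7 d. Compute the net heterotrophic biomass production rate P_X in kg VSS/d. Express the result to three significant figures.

Observed yield with endogenous decay: Y_obs = Y / (1 + k_d·θ_c) = 0.626 / (1 + 0.0827 × 17.7) = 0.626 / 2.464 = 0.2541 g VSS/g BOD₅.
ΔS = 1100 − 27.9 = 1072 mg/L, so the substrate removal rate is 874 × 1072/1000 = 937.0 kg BOD₅/d.
Net biomass production P_X = Y_obs × Q·(S₀ − S) = 0.2541 × 937.0 = 238.1 kg VSS/d.

P_X ≈ 238 kg VSS/d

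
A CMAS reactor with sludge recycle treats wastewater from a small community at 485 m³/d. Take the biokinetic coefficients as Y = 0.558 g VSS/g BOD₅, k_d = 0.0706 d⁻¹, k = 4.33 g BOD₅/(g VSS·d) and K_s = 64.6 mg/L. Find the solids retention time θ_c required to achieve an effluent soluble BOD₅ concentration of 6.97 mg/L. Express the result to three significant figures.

θ_c ≈ 6.07 d

Specific growth rate at S = 6.97 mg/L: μ = YkS/(K_s+S) = 0.558·4.33·6.97/(64.6+6.97) = 0.2353 d⁻¹.
θ_c = 1/(μ − k_d) = 1/(0.2353 − 0.0706) = 1/0.1647 = 6.072 d.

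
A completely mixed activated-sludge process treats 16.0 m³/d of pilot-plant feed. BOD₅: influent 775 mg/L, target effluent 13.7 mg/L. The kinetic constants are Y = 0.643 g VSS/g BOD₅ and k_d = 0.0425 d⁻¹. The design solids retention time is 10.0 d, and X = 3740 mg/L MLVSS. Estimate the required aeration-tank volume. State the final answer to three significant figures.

From the SRT design equation V = Y Q (S₀−S) θ_c / [X (1 + k_d θ_c)] = 0.643 × 16.0 × (775 − 13.7) × 10.0 / [3740 × (1 + 0.0425 × 10.0)] = 7.83×10^4 / 5330 = 14.70 m³.

V ≈ 14.7 m³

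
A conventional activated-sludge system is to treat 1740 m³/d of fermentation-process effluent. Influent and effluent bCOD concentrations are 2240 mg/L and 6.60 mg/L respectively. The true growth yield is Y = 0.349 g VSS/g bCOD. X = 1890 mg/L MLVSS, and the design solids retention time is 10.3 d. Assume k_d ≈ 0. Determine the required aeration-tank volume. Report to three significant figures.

Biomass mass balance (decay neglected): V·X = Y·Q·(S₀ − S)·θ_c, so V = 0.349 × 1740 × (2240 − 6.60) × 10.3 / 1890 = 7391 m³.

V ≈ 7390 m³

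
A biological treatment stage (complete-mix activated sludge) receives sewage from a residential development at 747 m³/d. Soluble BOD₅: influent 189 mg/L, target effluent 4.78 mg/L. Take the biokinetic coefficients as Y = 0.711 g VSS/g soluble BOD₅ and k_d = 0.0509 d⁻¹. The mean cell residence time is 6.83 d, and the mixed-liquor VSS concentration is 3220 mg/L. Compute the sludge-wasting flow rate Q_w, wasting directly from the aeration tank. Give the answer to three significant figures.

Q_w ≈ 22.5 m³/d

Steady-state biomass mass balance: V·X·(1 + k_d·θ_c) = Y·Q·(S₀ − S)·θ_c, so V = 0.711 × 747 × (189 − 4.78) × 6.83 / [3220 × (1 + 0.0509 × 6.83)] = 6.68×10^5 / 4339 = 154.0 m³.
For wasting at MLVSS concentration, Q_w = V/θ_c = 154.0/6.83 = 22.55 m³/d.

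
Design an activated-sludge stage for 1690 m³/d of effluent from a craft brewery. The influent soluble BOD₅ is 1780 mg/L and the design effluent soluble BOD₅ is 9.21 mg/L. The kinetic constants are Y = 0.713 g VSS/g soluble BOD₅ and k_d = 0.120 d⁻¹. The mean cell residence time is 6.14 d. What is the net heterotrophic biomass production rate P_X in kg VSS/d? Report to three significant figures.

Observed yield with endogenous decay: Y_obs = Y / (1 + k_d·θ_c) = 0.713 / (1 + 0.120 × 6.14) = 0.713 / 1.737 = 0.4105 g VSS/g soluble BOD₅.
Substrate removed = Q·(S₀ − S) = 1690 m³/d × (1780 − 9.21) g/m³ = 2.99×10^6 g/d = 2993 kg/d.
So the net sludge growth is P_X = 0.4105 × 2993 = 1229 kg VSS/d.

P_X ≈ 1230 kg VSS/d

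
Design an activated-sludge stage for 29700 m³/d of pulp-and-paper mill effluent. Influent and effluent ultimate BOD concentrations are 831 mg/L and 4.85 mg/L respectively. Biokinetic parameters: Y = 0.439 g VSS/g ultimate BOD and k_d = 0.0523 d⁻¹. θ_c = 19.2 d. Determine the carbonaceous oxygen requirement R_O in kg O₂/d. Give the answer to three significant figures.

Y_obs = Y / (1 + k_d θ_c) = 0.439 / (1 + 0.0523 × 19.2) = 0.439 / 2.004 = 0.2190.
Q·(S₀ − S) = 29700 × (831 − 4.85) × 10⁻³ = 24537 kg/d removed.
Net sludge production P_X = 0.2190 × 24537 = 5375 kg VSS/d.
R_O = Q·ΔS − 1.42 P_X = 24537 − 7632 = 16905 kg O₂/d.

R_O ≈ 16900 kg O₂/d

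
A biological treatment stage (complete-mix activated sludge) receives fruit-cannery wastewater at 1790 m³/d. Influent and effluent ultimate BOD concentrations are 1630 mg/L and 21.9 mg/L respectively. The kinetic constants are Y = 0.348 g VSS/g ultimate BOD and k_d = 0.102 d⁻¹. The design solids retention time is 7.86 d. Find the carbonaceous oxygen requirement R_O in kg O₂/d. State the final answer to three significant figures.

R_O ≈ 2090 kg O₂/d

Correct the yield for decay: Y_obs = Y/(1 + k_d θ_c) = 0.348 / (1 + 0.102 × 7.86) = 0.348 / 1.802 = 0.1931.
ΔS = 1630 − 21.9 = 1608 mg/L, so the substrate removal rate is 1790 × 1608/1000 = 2878 kg ultimate BOD/d.
P_X = Y_obs·Q·(S₀ − S) = 0.1931 × 2878 = 556.0 kg VSS/d.
R_O = Q·ΔS − 1.42 P_X = 2878 − 789.5 = 2089 kg O₂/d.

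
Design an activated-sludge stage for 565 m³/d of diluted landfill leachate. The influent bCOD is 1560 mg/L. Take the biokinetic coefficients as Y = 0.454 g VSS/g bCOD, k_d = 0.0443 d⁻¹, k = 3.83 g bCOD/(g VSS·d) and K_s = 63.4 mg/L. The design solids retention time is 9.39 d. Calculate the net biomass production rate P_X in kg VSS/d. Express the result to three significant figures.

For a completely mixed reactor with recycle the Lawrence–McCarty relation gives S = K_s·(1 + k_d·θ_c) / [θ_c·(Y·k − k_d) − 1] = 63.4 × (1 + 0.0443 × 9.39) / [9.39 × (0.454 × 3.83 − 0.0443) − 1] = 89.77 / 14.91 = 6.020 mg/L.
Observed yield with endogenous decay: Y_obs = Y / (1 + k_d·θ_c) = 0.454 / (1 + 0.0443 × 9.39) = 0.454 / 1.416 = 0.3206 g VSS/g bCOD.
Mass of bCOD removed per day: Q(S₀ − S) = 565 × 1554 g/m³ = 878.0 kg/d.
Biomass produced: P_X = Y_obs·Q·ΔS = 0.3206 × 878.0 ≈ 281.5 kg VSS/d.

P_X ≈ 282 kg VSS/d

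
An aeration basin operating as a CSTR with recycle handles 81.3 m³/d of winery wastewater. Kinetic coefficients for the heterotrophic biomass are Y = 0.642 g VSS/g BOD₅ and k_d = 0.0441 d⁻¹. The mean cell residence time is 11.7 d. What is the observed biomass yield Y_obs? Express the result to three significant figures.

Observed yield with endogenous decay: Y_obs = Y / (1 + k_d·θ_c) = 0.642 / (1 + 0.0441 × 11.7) = 0.642 / 1.516 = 0.4235 g VSS/g BOD₅.

Y_obs ≈ 0.423 g VSS/g BOD₅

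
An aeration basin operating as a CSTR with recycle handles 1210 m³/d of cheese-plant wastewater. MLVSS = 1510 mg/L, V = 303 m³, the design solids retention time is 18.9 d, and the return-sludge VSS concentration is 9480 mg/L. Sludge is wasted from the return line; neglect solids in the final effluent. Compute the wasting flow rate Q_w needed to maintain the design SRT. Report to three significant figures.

Wasting from the return line (neglecting effluent solids): Q_w = V·X / (θ_c·X_r) = 303.0 × 1510 / (18.9 × 9480) = 2.554 m³/d.

Q_w ≈ 2.55 m³/d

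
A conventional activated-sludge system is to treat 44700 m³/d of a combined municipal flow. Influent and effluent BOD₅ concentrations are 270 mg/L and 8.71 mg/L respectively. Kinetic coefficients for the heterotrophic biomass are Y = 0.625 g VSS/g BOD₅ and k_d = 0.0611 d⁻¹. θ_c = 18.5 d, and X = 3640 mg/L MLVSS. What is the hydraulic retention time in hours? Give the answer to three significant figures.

Rearranging the biomass balance for a CMAS with decay, V = Y·Q·ΔS·θ_c / [X·(1+k_d θ_c)] = 0.625 × 44700 × (270 − 8.71) × 18.5 / [3640 × (1 + 0.0611 × 18.5)] = 1.35×10^8 / 7754 = 17415 m³.
HRT = V/Q = 17415 m³ / 44700 m³·d⁻¹ = 0.3896 d × 24 = 9.350 h.

τ ≈ 9.35 h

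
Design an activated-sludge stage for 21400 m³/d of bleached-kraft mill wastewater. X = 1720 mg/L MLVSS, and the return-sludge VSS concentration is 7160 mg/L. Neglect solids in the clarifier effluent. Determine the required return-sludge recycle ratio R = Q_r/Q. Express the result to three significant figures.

R ≈ 0.316

R = Q_r/Q = X/(X_r − X) = 1720 / (7160 − 1720) = 0.3162.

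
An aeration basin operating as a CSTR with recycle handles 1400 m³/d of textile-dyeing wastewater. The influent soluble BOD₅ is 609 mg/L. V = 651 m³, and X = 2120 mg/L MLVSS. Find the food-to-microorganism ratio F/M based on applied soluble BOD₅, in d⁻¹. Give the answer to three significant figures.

F/M = Q·S₀ / (V·X) = 1400 × 609 / (651.0 × 2120) = 0.6178 g soluble BOD₅·(g VSS·d)⁻¹.

F/M ≈ 0.618 d⁻¹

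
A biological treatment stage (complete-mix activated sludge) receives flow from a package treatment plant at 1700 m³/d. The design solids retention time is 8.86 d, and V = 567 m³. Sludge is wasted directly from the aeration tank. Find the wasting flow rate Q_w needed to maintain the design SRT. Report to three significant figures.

With mixed-liquor wasting, θ_c = V/Q_w, so Q_w = V/θ_c = 567.0/8.86 = 64.00 m³/d.

Q_w ≈ 64.0 m³/d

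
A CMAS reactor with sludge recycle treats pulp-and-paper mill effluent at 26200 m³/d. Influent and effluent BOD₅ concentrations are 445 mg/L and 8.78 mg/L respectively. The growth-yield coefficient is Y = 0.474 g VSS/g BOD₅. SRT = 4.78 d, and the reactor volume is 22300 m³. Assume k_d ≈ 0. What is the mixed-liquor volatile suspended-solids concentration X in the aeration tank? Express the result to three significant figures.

X ≈ 1160 mg/L

X = Y·Q·ΔS·θ_c / V = 0.474 × 26200 × (445 − 8.78) × 4.78 / 22300 = 1161 mg/L.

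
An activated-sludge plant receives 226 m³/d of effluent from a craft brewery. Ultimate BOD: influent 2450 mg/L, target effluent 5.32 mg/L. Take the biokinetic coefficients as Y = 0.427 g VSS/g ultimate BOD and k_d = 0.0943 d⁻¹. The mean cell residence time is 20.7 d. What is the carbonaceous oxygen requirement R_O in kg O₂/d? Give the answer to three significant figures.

Correct the yield for decay: Y_obs = Y/(1 + k_d θ_c) = 0.427 / (1 + 0.0943 × 20.7) = 0.427 / 2.952 = 0.1446.
Mass of ultimate BOD removed per day: Q(S₀ − S) = 226 × 2445 g/m³ = 552.5 kg/d.
Net sludge production P_X = 0.1446 × 552.5 = 79.92 kg VSS/d.
R_O = Q·(S₀ − S) − 1.42·P_X = 552.5 − 1.42 × 79.92 = 439.0 kg O₂/d.

R_O ≈ 439 kg O₂/d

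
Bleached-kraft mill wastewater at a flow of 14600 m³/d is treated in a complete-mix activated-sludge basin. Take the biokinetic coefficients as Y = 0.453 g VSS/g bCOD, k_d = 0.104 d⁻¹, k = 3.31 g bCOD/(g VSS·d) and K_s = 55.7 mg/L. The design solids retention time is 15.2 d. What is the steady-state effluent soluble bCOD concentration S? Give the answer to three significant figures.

S ≈ 7.11 mg/L

Effluent substrate depends only on kinetics and SRT: S = K_s(1 + k_d θ_c) / [θ_c(Yk − k_d) − 1] = 55.7 × (1 + 0.104 × 15.2) / [15.2 × (0.453 × 3.31 − 0.104) − 1] = 143.8 / 20.21 = 7.113 mg/L.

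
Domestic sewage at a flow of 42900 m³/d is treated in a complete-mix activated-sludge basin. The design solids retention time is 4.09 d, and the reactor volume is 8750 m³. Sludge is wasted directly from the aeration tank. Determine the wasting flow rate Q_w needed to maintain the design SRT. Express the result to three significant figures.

Q_w ≈ 2140 m³/d

Wasting from the aeration tank: Q_w = V / θ_c = 8750 / 4.09 = 2139 m³/d.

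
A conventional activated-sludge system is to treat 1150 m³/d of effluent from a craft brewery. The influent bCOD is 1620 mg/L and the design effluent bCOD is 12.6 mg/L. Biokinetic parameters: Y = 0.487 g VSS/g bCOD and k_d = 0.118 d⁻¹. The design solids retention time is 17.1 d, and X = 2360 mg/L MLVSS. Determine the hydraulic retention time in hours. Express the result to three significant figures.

From the SRT design equation V = Y Q (S₀−S) θ_c / [X (1 + k_d θ_c)] = 0.487 × 1150 × (1620 − 12.6) × 17.1 / [2360 × (1 + 0.118 × 17.1)] = 1.54×10^7 / 7122 = 2161 m³.
HRT = V/Q = 2161 m³ / 1150 m³·d⁻¹ = 1.880 d × 24 = 45.11 h.

τ ≈ 45.1 h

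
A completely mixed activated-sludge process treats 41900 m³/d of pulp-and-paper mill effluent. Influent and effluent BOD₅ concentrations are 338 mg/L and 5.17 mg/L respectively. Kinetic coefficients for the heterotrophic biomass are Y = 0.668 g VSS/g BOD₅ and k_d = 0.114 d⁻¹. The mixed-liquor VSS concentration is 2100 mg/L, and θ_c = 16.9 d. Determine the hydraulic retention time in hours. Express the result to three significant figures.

τ ≈ 14.7 h

Steady-state biomass mass balance: V·X·(1 + k_d·θ_c) = Y·Q·(S₀ − S)·θ_c, so V = 0.668 × 41900 × (338 − 5.17) × 16.9 / [2100 × (1 + 0.114 × 16.9)] = 1.57×10^8 / 6146 = 25616 m³.
τ = V/Q = 25616/41900 = 0.6114 d, or 14.67 h.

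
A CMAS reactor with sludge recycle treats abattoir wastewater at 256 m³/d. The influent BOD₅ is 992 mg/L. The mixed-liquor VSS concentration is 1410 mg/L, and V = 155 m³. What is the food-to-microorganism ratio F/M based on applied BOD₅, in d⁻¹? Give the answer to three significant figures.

F/M ≈ 1.16 d⁻¹

F/M = Q·S₀ / (V·X) = 256 × 992 / (155.0 × 1410) = 1.162 g BOD₅·(g VSS·d)⁻¹.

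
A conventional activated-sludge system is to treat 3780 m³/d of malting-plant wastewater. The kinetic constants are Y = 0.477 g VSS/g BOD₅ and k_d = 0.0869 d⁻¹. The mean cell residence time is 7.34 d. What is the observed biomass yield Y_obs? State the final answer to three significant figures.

Y_obs ≈ 0.291 g VSS/g BOD₅

Correct the yield for decay: Y_obs = Y/(1 + k_d θ_c) = 0.477 / (1 + 0.0869 × 7.34) = 0.477 / 1.638 = 0.2912.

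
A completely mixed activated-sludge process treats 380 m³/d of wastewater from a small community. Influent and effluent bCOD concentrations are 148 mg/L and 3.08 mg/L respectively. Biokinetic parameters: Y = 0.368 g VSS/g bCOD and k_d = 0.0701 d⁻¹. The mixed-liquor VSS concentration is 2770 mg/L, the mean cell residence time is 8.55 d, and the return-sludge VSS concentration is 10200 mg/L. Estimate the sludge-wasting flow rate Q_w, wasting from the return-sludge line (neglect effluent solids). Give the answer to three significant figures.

Q_w ≈ 1.24 m³/d

Rearranging the biomass balance for a CMAS with decay, V = Y·Q·ΔS·θ_c / [X·(1+k_d θ_c)] = 0.368 × 380 × (148 − 3.08) × 8.55 / [2770 × (1 + 0.0701 × 8.55)] = 1.73×10^5 / 4430 = 39.11 m³.
Wasting from the return line (neglecting effluent solids): Q_w = V·X / (θ_c·X_r) = 39.11 × 2770 / (8.55 × 10200) = 1.242 m³/d.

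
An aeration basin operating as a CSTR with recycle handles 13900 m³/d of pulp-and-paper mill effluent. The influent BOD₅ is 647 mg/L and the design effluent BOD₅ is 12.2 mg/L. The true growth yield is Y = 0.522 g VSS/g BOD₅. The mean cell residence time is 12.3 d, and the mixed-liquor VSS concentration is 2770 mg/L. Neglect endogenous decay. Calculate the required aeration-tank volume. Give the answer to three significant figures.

V ≈ 20500 m³

Biomass mass balance (decay neglected): V·X = Y·Q·(S₀ − S)·θ_c, so V = 0.522 × 13900 × (647 − 12.2) × 12.3 / 2770 = 20453 m³.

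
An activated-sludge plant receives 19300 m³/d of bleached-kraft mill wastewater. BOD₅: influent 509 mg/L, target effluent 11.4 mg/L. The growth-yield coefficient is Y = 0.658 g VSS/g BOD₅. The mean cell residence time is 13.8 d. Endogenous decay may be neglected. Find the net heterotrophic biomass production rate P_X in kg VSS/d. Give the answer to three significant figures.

P_X ≈ 6320 kg VSS/d

Since k_d ≈ 0, Y_obs = Y = 0.658 g VSS/g BOD₅.
Mass of BOD₅ removed per day: Q(S₀ − S) = 19300 × 497.6 g/m³ = 9604 kg/d.
Biomass produced: P_X = Y_obs·Q·ΔS = 0.6580 × 9604 ≈ 6319 kg VSS/d.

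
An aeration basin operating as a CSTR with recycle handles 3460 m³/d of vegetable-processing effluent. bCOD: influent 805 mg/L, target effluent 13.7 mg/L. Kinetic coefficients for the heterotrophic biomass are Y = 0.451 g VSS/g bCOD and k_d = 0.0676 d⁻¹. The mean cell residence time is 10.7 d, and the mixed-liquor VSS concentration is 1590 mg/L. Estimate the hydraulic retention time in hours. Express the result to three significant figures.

From the SRT design equation V = Y Q (S₀−S) θ_c / [X (1 + k_d θ_c)] = 0.451 × 3460 × (805 − 13.7) × 10.7 / [1590 × (1 + 0.0676 × 10.7)] = 1.32×10^7 / 2740 = 4822 m³.
τ = V/Q = 4822/3460 = 1.394 d, or 33.45 h.

τ ≈ 33.4 h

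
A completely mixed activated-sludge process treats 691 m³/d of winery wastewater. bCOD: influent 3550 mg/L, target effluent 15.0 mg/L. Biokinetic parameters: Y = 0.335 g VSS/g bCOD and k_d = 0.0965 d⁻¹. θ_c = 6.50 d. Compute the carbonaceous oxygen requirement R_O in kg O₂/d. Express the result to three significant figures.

R_O ≈ 1730 kg O₂/d

Y_obs = Y / (1 + k_d θ_c) = 0.335 / (1 + 0.0965 × 6.50) = 0.335 / 1.627 = 0.2059.
Q·(S₀ − S) = 691 × (3550 − 15.0) × 10⁻³ = 2443 kg/d removed.
Net sludge production P_X = 0.2059 × 2443 = 502.9 kg VSS/d.
R_O = Q·(S₀ − S) − 1.42·P_X = 2443 − 1.42 × 502.9 = 1729 kg O₂/d.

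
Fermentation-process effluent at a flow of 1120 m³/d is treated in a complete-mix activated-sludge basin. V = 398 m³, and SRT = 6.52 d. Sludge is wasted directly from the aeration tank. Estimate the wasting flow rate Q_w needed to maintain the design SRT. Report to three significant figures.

Q_w ≈ 61.0 m³/d

Wasting from the aeration tank: Q_w = V / θ_c = 398.0 / 6.52 = 61.04 m³/d.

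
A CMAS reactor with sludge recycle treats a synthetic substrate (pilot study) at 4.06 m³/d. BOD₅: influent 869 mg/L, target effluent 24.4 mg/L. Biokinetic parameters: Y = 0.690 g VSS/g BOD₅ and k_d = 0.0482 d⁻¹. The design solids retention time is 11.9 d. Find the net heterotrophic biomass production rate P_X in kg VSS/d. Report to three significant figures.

Y_obs = Y / (1 + k_d θ_c) = 0.690 / (1 + 0.0482 × 11.9) = 0.690 / 1.574 = 0.4385.
Substrate removed = Q·(S₀ − S) = 4.06 m³/d × (869 − 24.4) g/m³ = 3.43×10^3 g/d = 3.429 kg/d.
Biomass produced: P_X = Y_obs·Q·ΔS = 0.4385 × 3.429 ≈ 1.504 kg VSS/d.

P_X ≈ 1.50 kg VSS/d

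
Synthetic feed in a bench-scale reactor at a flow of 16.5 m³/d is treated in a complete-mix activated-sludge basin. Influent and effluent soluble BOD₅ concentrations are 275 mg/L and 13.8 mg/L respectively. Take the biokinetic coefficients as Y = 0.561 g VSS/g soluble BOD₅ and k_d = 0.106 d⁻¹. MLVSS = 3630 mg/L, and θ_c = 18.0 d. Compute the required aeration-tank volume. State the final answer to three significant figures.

V ≈ 4.12 m³

Rearranging the biomass balance for a CMAS with decay, V = Y·Q·ΔS·θ_c / [X·(1+k_d θ_c)] = 0.561 × 16.5 × (275 − 13.8) × 18.0 / [3630 × (1 + 0.106 × 18.0)] = 4.35×10^4 / 10556 = 4.123 m³.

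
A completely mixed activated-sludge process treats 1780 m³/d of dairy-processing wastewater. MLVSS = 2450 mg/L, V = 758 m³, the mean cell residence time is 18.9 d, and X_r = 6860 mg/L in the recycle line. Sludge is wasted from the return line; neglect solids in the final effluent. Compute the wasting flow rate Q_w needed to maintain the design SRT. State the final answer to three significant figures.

Q_w ≈ 14.3 m³/d

Q_w = (V·X)/(θ_c X_r) = 758.0 × 2450 / (18.9 × 6860) = 14.32 m³/d.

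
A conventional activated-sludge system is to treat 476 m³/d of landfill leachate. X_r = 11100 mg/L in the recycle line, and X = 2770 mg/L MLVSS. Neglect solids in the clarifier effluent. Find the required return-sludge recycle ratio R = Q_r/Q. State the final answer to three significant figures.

R = Q_r/Q = X/(X_r − X) = 2770 / (11100 − 2770) = 0.3325.

R ≈ 0.333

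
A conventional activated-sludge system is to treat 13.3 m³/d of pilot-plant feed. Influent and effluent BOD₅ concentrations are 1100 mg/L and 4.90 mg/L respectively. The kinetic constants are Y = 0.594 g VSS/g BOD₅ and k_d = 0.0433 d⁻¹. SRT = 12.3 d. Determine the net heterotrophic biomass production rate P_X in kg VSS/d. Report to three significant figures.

P_X ≈ 5.65 kg VSS/d

Y_obs = Y / (1 + k_d θ_c) = 0.594 / (1 + 0.0433 × 12.3) = 0.594 / 1.533 = 0.3876.
Substrate removed = Q·(S₀ − S) = 13.3 m³/d × (1100 − 4.90) g/m³ = 1.46×10^4 g/d = 14.56 kg/d.
Net biomass production P_X = Y_obs × Q·(S₀ − S) = 0.3876 × 14.56 = 5.645 kg VSS/d.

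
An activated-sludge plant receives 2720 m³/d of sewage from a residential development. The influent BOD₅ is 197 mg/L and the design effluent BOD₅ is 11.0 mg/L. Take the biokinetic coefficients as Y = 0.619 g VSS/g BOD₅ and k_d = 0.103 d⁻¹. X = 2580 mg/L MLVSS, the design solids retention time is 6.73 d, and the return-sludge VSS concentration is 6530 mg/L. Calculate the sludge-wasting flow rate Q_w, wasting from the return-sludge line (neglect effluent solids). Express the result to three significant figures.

From the SRT design equation V = Y Q (S₀−S) θ_c / [X (1 + k_d θ_c)] = 0.619 × 2720 × (197 − 11.0) × 6.73 / [2580 × (1 + 0.103 × 6.73)] = 2.11×10^6 / 4368 = 482.5 m³.
Wasting from the return line (neglecting effluent solids): Q_w = V·X / (θ_c·X_r) = 482.5 × 2580 / (6.73 × 6530) = 28.32 m³/d.

Q_w ≈ 28.3 m³/d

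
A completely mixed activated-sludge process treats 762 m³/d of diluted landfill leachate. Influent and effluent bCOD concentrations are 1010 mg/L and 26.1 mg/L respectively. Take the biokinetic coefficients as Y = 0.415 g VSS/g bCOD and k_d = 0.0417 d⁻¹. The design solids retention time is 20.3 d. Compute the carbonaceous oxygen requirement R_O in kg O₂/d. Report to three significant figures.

R_O ≈ 510 kg O₂/d

The observed yield is Y_obs = Y/(1 + k_d·θ_c) = 0.415 / (1 + 0.0417 × 20.3) = 0.415 / 1.847 = 0.2247 g VSS per g bCOD removed.
Substrate removed = Q·(S₀ − S) = 762 m³/d × (1010 − 26.1) g/m³ = 7.5×10^5 g/d = 749.7 kg/d.
P_X = Y_obs·Q·(S₀ − S) = 0.2247 × 749.7 = 168.5 kg VSS/d.
Carbonaceous O₂ demand = substrate oxidised − cell-mass equivalent = 749.7 − 1.42 × 168.5 = 510.5 kg O₂/d.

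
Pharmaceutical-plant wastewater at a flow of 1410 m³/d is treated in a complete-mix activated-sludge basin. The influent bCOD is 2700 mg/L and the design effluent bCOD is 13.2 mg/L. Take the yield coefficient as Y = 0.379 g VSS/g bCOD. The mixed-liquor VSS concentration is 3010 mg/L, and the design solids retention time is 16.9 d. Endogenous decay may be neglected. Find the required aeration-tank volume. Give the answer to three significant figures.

V ≈ 8060 m³

V·X = Y·Q·ΔS·θ_c gives V = 0.379 × 1410 × (2700 − 13.2) × 16.9 / 3010 = 8061 m³.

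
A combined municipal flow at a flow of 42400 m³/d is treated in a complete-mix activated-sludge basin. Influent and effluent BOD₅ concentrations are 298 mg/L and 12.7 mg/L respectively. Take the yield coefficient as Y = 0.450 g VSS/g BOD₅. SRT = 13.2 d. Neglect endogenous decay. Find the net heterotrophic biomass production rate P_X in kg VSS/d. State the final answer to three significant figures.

P_X ≈ 5440 kg VSS/d

No decay correction is needed, so Y_obs = Y = 0.450.
Substrate removed = Q·(S₀ − S) = 42400 m³/d × (298 − 12.7) g/m³ = 1.21×10^7 g/d = 12097 kg/d.
Biomass produced: P_X = Y_obs·Q·ΔS = 0.4500 × 12097 ≈ 5444 kg VSS/d.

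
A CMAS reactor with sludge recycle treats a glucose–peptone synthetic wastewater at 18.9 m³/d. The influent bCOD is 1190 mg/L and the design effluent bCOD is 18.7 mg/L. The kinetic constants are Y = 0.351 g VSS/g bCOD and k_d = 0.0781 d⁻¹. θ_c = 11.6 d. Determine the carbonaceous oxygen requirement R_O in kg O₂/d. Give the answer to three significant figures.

R_O ≈ 16.3 kg O₂/d

Observed yield with endogenous decay: Y_obs = Y / (1 + k_d·θ_c) = 0.351 / (1 + 0.0781 × 11.6) = 0.351 / 1.906 = 0.1842 g VSS/g bCOD.
Substrate removed = Q·(S₀ − S) = 18.9 m³/d × (1190 − 18.7) g/m³ = 2.21×10^4 g/d = 22.14 kg/d.
Net sludge production P_X = 0.1842 × 22.14 = 4.077 kg VSS/d.
R_O = Q·(S₀ − S) − 1.42·P_X = 22.14 − 1.42 × 4.077 = 16.35 kg O₂/d.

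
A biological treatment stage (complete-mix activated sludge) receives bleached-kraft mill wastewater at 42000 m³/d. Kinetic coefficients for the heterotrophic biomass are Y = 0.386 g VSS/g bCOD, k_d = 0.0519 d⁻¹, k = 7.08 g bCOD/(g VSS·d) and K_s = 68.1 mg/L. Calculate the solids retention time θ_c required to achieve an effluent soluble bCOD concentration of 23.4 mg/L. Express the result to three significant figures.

θ_c ≈ 1.55 d

From 1/θ_c = Y·k·S/(K_s + S) − k_d: Y·k·S/(K_s+S) = 0.386 × 7.08 × 23.4 / (68.1 + 23.4) = 0.6989 d⁻¹.
Then 1/θ_c = μ − k_d = 0.6989 − 0.0519 = 0.6470 d⁻¹, giving θ_c = 1.546 d.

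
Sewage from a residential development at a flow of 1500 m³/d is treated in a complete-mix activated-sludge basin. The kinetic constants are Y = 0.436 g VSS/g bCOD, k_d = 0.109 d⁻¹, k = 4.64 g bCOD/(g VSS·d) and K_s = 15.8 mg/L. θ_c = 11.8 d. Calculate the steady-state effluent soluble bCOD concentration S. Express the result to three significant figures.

S ≈ 1.67 mg/L

Effluent substrate depends only on kinetics and SRT: S = K_s(1 + k_d θ_c) / [θ_c(Yk − k_d) − 1] = 15.8 × (1 + 0.109 × 11.8) / [11.8 × (0.436 × 4.64 − 0.109) − 1] = 36.12 / 21.59 = 1.673 mg/L.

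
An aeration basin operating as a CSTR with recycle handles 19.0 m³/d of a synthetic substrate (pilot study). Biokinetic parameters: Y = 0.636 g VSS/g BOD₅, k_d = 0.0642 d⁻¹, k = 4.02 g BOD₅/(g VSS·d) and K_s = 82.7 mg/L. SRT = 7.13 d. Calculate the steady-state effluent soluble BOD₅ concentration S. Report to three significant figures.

S ≈ 7.19 mg/L

Effluent substrate depends only on kinetics and SRT: S = K_s(1 + k_d θ_c) / [θ_c(Yk − k_d) − 1] = 82.7 × (1 + 0.0642 × 7.13) / [7.13 × (0.636 × 4.02 − 0.0642) − 1] = 120.6 / 16.77 = 7.188 mg/L.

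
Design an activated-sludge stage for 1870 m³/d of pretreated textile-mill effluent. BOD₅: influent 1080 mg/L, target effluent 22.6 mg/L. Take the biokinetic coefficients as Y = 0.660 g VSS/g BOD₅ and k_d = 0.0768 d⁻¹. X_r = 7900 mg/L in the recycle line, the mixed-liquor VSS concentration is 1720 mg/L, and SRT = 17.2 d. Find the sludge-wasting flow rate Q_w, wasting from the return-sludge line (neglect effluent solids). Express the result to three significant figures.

Steady-state biomass mass balance: V·X·(1 + k_d·θ_c) = Y·Q·(S₀ − S)·θ_c, so V = 0.660 × 1870 × (1080 − 22.6) × 17.2 / [1720 × (1 + 0.0768 × 17.2)] = 2.24×10^7 / 3992 = 5623 m³.
Wasting from the return line (neglecting effluent solids): Q_w = V·X / (θ_c·X_r) = 5623 × 1720 / (17.2 × 7900) = 71.18 m³/d.

Q_w ≈ 71.2 m³/d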